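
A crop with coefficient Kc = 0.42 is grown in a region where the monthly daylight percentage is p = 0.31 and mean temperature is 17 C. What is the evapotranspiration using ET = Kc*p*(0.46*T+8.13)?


ET = Kc * p * (0.46*T + 8.13)
ET = 0.42 * 0.31 * (0.46*17 + 8.13)
ET = 0.42 * 0.31 * 15.9500

2.0767 mm/day


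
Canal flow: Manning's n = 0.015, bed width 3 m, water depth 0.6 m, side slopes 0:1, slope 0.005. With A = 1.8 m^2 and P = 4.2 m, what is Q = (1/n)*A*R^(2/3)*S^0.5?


R = A/P = 1.8/4.2 = 0.428571
Q = (1/0.015) * 1.8 * 0.428571^(2/3) * 0.005^0.5

4.8233 m^3/s


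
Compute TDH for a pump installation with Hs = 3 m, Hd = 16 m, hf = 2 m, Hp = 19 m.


TDH = Hs + Hd + hf + Hp = 3 + 16 + 2 + 19 = 40

40 m


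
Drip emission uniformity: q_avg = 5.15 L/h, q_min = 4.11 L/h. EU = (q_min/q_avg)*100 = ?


EU = (q_min/q_avg)*100 = (4.11/5.15)*100 = 79.8058%

79.8058 %


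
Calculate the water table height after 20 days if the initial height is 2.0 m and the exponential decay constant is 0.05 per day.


m = m0 * exp(-k*t)
m = 2.0 * exp(-0.05 * 20)
m = 2.0 * exp(-1.0000)

0.7358 m


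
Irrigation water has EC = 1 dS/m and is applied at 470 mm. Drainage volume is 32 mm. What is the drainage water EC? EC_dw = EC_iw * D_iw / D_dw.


EC_dw = EC_iw * D_iw / D_dw
EC_dw = 1 * 470 / 32
EC_dw = 470 / 32

14.6875 dS/m


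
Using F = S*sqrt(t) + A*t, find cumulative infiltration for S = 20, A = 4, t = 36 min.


F = S*sqrt(t) + A*t
F = 20*sqrt(36) + 4*36
F = 20*6.000000 + 144

264.0000 mm


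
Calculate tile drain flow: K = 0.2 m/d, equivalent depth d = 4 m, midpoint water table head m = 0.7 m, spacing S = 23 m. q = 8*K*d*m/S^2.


q = 8*K*d*m/S^2
q = 8*0.2*4*0.7/23^2
q = 4.4800 / 529

0.0085 m/d


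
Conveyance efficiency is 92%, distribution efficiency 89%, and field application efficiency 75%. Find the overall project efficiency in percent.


Ec = 0.92, Eb = 0.89, Ea = 0.75
E = 0.92 * 0.89 * 0.75 * 100 = 61.4100%

61.4100 %


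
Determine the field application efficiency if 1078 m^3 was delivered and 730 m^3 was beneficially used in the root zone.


Ea = V_root / V_field * 100 = 730 / 1078 * 100 = 67.7180%

67.7180 %


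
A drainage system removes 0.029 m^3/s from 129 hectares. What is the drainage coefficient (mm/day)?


DC = Q * 86400 / (A * 10000) * 1000
DC = 0.029 * 86400 / (129 * 10000) * 1000
DC = 2505600.0000 / 1290000

1.9423 mm/day


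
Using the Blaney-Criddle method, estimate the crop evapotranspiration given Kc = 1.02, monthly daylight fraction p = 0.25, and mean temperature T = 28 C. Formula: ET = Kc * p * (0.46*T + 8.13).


ET = Kc * p * (0.46*T + 8.13)
ET = 1.02 * 0.25 * (0.46*28 + 8.13)
ET = 1.02 * 0.25 * 21.0100

5.3576 mm/day


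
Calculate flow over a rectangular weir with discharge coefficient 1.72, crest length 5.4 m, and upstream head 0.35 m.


Q = C * L * H^(3/2) = 1.72 * 5.4 * 0.35^1.5 = 1.72 * 5.4 * 0.207063

1.9232 m^3/s


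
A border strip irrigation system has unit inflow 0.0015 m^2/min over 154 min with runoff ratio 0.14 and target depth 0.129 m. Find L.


L = q*t/((1+r)*Z)
L = 0.0015*154/((1+0.14)*0.129)
L = 0.231/0.14706

1.5708 m


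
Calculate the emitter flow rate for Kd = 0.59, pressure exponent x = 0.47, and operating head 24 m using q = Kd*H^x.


q = Kd * H^x = 0.59 * 24^0.47 = 0.59 * 4.453478

2.6276 L/h


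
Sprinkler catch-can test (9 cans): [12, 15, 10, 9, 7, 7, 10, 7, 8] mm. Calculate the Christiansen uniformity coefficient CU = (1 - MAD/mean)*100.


mean = 9.444444 mm
MAD = 2.049383 mm
CU = (1 - 2.049383/9.444444)*100

78.3006 %


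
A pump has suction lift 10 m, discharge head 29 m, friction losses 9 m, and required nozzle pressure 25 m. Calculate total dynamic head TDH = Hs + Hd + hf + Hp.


TDH = Hs + Hd + hf + Hp = 10 + 29 + 9 + 25 = 73

73 m


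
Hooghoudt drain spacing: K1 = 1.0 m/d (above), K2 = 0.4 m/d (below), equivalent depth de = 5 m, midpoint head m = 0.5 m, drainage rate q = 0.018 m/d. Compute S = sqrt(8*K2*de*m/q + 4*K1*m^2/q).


S^2 = 8*K2*de*m/q + 4*K1*m^2/q
S^2 = 8*0.4*5*0.5/0.018 + 4*1.0*0.5^2/0.018
S = sqrt(500.0000)

22.3607 m


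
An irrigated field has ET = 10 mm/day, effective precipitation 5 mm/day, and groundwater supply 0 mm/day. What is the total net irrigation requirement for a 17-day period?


Daily deficit = ET - Pe - GW = 10 - 5 - 0 = 5 mm/day
NIR = 5 * 17 = 85 mm

85.0000 mm


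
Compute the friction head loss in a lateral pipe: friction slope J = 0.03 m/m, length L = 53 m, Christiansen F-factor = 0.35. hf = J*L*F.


hf = J * L * F = 0.03 * 53 * 0.35 = 0.5565 m

0.5565 m


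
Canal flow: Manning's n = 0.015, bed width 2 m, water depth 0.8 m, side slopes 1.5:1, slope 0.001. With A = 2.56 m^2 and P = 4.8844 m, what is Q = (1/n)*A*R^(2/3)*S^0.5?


R = A/P = 2.56/4.8844 = 0.524118
Q = (1/0.015) * 2.56 * 0.524118^(2/3) * 0.001^0.5

3.5083 m^3/s


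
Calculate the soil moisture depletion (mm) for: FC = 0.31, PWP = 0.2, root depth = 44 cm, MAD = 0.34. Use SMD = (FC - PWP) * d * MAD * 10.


SMD = (FC - PWP) * d * MAD * 10
SMD = (0.31 - 0.2) * 44 * 0.34 * 10
SMD = 0.1100 * 44 * 0.34 * 10

16.4560 mm


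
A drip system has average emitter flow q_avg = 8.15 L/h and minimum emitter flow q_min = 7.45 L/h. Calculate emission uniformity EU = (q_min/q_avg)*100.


EU = (q_min/q_avg)*100 = (7.45/8.15)*100 = 91.4110%

91.4110 %


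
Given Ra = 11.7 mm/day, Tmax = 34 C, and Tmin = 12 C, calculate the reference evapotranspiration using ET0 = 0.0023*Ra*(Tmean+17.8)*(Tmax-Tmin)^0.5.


Tmean = (Tmax + Tmin)/2 = (34 + 12)/2 = 23.0
ET0 = 0.0023 * 11.7 * (23.0 + 17.8) * sqrt(34 - 12)
ET0 = 0.0023 * 11.7 * 40.8 * 4.690416

5.1497 mm/day


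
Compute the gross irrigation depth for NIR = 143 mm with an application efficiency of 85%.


Ea = 85% = 0.85
GID = NIR / Ea = 143 / 0.85 = 168.2353 mm

168.2353 mm


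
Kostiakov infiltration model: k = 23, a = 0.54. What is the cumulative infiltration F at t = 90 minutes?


F = k * t^a = 23 * 90^0.54
F = 23 * 11.357715

261.2274 mm


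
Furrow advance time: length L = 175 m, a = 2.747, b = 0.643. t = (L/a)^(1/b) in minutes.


t = (L/a)^(1/b)
t = (175/2.747)^(1/0.643)
t = 63.705861^(1/0.643)

639.5548 min


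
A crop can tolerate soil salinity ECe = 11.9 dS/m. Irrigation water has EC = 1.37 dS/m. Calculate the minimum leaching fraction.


LR = ECiw / (5*ECe - ECiw)
LR = 1.37 / (5*11.9 - 1.37)
LR = 1.37 / 58.1300

0.0236


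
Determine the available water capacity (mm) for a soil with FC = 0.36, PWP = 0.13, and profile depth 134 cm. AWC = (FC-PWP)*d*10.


AWC = (FC - PWP) * d * 10
AWC = (0.36 - 0.13) * 134 * 10
AWC = 0.2300 * 134 * 10

308.2000 mm


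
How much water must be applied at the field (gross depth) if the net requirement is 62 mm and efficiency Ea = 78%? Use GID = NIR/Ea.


Ea = 78% = 0.78
GID = NIR / Ea = 62 / 0.78 = 79.4872 mm

79.4872 mm


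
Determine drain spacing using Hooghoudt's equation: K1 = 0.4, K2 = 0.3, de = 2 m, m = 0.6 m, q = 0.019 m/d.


S^2 = 8*K2*de*m/q + 4*K1*m^2/q
S^2 = 8*0.3*2*0.6/0.019 + 4*0.4*0.6^2/0.019
S = sqrt(181.8947)

13.4868 m


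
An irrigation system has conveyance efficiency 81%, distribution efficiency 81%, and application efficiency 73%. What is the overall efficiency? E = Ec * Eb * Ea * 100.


Ec = 0.81, Eb = 0.81, Ea = 0.73
E = 0.81 * 0.81 * 0.73 * 100 = 47.8953%

47.8953 %


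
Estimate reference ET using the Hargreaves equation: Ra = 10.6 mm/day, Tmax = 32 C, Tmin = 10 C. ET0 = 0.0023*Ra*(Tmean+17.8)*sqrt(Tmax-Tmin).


Tmean = (Tmax + Tmin)/2 = (32 + 10)/2 = 21.0
ET0 = 0.0023 * 10.6 * (21.0 + 17.8) * sqrt(32 - 10)
ET0 = 0.0023 * 10.6 * 38.8 * 4.690416

4.4369 mm/day


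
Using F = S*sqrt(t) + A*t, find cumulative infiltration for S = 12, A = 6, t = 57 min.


F = S*sqrt(t) + A*t
F = 12*sqrt(57) + 6*57
F = 12*7.549834 + 342

432.5980 mm


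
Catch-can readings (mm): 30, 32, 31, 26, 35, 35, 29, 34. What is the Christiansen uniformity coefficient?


mean = 31.500000 mm
MAD = 2.500000 mm
CU = (1 - 2.500000/31.500000)*100

92.0635 %


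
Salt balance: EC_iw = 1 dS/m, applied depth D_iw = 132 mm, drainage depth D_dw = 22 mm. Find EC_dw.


EC_dw = EC_iw * D_iw / D_dw
EC_dw = 1 * 132 / 22
EC_dw = 132 / 22

6.0000 dS/m


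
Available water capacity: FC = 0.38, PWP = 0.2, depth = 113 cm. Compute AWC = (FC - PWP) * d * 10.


AWC = (FC - PWP) * d * 10
AWC = (0.38 - 0.2) * 113 * 10
AWC = 0.1800 * 113 * 10

203.4000 mm


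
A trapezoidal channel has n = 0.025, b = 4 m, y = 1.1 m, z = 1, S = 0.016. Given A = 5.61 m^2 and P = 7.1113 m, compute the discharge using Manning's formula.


R = A/P = 5.61/7.1113 = 0.788885
Q = (1/0.025) * 5.61 * 0.788885^(2/3) * 0.016^0.5

24.2340 m^3/s


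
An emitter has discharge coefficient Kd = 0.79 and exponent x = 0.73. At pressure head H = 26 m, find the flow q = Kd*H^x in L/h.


q = Kd * H^x = 0.79 * 26^0.73 = 0.79 * 10.787742

8.5223 L/h


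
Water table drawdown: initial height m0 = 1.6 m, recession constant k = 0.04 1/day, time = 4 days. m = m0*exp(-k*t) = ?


m = m0 * exp(-k*t)
m = 1.6 * exp(-0.04 * 4)
m = 1.6 * exp(-0.1600)

1.3634 m


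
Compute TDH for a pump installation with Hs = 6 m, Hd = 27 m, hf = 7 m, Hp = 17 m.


TDH = Hs + Hd + hf + Hp = 6 + 27 + 7 + 17 = 57

57 m


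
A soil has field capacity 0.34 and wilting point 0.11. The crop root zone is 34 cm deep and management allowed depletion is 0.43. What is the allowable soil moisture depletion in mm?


SMD = (FC - PWP) * d * MAD * 10
SMD = (0.34 - 0.11) * 34 * 0.43 * 10
SMD = 0.2300 * 34 * 0.43 * 10

33.6260 mm


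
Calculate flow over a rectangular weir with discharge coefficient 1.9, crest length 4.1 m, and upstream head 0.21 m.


Q = C * L * H^(3/2) = 1.9 * 4.1 * 0.21^1.5 = 1.9 * 4.1 * 0.096234

0.7497 m^3/s


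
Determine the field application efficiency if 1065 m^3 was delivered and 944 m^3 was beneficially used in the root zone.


Ea = V_root / V_field * 100 = 944 / 1065 * 100 = 88.6385%

88.6385 %


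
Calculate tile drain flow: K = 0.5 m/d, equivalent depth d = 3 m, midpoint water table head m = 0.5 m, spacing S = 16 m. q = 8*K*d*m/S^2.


q = 8*K*d*m/S^2
q = 8*0.5*3*0.5/16^2
q = 6.0000 / 256

0.0234 m/d


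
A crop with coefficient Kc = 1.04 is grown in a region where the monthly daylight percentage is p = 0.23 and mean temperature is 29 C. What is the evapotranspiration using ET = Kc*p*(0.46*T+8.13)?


ET = Kc * p * (0.46*T + 8.13)
ET = 1.04 * 0.23 * (0.46*29 + 8.13)
ET = 1.04 * 0.23 * 21.4700

5.1356 mm/day


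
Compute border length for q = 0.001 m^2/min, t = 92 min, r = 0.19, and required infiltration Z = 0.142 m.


L = q*t/((1+r)*Z)
L = 0.001*92/((1+0.19)*0.142)
L = 0.092/0.16898

0.5444 m


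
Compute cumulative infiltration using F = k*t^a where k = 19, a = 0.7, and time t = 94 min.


F = k * t^a = 19 * 94^0.7
F = 19 * 24.054121

457.0283 mm


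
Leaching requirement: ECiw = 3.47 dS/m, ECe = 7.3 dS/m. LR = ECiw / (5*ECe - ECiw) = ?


LR = ECiw / (5*ECe - ECiw)
LR = 3.47 / (5*7.3 - 3.47)
LR = 3.47 / 33.0300

0.1051


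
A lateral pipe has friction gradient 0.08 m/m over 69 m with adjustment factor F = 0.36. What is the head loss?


hf = J * L * F = 0.08 * 69 * 0.36 = 1.9872 m

1.9872 m


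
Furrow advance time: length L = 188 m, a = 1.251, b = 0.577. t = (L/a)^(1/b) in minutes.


t = (L/a)^(1/b)
t = (188/1.251)^(1/0.577)
t = 150.279776^(1/0.577)

5926.4037 min


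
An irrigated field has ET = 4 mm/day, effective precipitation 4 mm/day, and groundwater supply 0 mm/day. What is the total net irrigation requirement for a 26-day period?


Daily deficit = ET - Pe - GW = 4 - 4 - 0 = 0 mm/day
NIR = 0 * 26 = 0 mm

0 mm


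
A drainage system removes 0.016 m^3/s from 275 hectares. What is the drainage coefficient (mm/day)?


DC = Q * 86400 / (A * 10000) * 1000
DC = 0.016 * 86400 / (275 * 10000) * 1000
DC = 1382400.0000 / 2750000

0.5027 mm/day


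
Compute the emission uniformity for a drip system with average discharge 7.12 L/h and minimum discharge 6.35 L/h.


EU = (q_min/q_avg)*100 = (6.35/7.12)*100 = 89.1854%

89.1854 %


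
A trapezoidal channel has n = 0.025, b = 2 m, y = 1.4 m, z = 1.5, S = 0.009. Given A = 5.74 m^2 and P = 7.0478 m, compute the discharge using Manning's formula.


R = A/P = 5.74/7.0478 = 0.814439
Q = (1/0.025) * 5.74 * 0.814439^(2/3) * 0.009^0.5

18.9961 m^3/s


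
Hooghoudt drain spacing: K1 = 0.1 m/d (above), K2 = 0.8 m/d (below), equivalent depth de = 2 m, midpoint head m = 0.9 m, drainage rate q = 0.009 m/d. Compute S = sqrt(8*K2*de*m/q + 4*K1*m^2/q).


S^2 = 8*K2*de*m/q + 4*K1*m^2/q
S^2 = 8*0.8*2*0.9/0.009 + 4*0.1*0.9^2/0.009
S = sqrt(1316.0000)

36.2767 m


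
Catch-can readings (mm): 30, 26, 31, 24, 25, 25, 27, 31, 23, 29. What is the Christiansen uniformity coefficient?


mean = 27.100000 mm
MAD = 2.520000 mm
CU = (1 - 2.520000/27.100000)*100

90.7011 %


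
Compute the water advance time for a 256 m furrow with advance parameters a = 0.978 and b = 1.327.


t = (L/a)^(1/b)
t = (256/0.978)^(1/1.327)
t = 261.758691^(1/1.327)

66.3866 min


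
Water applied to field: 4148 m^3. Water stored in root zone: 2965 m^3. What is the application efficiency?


Ea = V_root / V_field * 100 = 2965 / 4148 * 100 = 71.4802%

71.4802 %


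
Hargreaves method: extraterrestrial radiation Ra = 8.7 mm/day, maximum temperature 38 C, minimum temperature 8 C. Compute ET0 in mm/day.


Tmean = (Tmax + Tmin)/2 = (38 + 8)/2 = 23.0
ET0 = 0.0023 * 8.7 * (23.0 + 17.8) * sqrt(38 - 8)
ET0 = 0.0023 * 8.7 * 40.8 * 5.477226

4.4717 mm/day


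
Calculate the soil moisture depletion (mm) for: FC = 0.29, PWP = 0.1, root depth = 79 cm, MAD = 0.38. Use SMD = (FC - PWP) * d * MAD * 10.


SMD = (FC - PWP) * d * MAD * 10
SMD = (0.29 - 0.1) * 79 * 0.38 * 10
SMD = 0.1900 * 79 * 0.38 * 10

57.0380 mm


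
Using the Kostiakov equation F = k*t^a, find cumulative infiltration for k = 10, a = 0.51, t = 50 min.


F = k * t^a = 10 * 50^0.51
F = 10 * 7.353172

73.5317 mm


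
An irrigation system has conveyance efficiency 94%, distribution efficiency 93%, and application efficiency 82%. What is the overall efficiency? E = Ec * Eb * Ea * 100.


Ec = 0.94, Eb = 0.93, Ea = 0.82
E = 0.94 * 0.93 * 0.82 * 100 = 71.6844%

71.6844 %


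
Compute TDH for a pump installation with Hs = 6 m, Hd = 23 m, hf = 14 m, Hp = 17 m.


TDH = Hs + Hd + hf + Hp = 6 + 23 + 14 + 17 = 60

60 m


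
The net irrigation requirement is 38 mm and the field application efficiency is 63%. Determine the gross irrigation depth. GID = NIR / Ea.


Ea = 63% = 0.63
GID = NIR / Ea = 38 / 0.63 = 60.3175 mm

60.3175 mm


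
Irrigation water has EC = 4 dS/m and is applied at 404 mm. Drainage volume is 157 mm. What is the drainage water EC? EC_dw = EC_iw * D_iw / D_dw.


EC_dw = EC_iw * D_iw / D_dw
EC_dw = 4 * 404 / 157
EC_dw = 1616 / 157

10.2930 dS/m


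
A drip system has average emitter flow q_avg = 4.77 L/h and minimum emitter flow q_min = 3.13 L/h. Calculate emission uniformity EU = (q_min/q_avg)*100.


EU = (q_min/q_avg)*100 = (3.13/4.77)*100 = 65.6184%

65.6184 %


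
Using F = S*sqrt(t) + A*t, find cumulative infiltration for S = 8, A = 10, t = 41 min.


F = S*sqrt(t) + A*t
F = 8*sqrt(41) + 10*41
F = 8*6.403124 + 410

461.2250 mm


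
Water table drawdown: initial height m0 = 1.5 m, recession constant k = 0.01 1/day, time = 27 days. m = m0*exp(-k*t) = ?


m = m0 * exp(-k*t)
m = 1.5 * exp(-0.01 * 27)
m = 1.5 * exp(-0.2700)

1.1451 m


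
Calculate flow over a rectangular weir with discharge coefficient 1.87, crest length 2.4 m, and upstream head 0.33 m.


Q = C * L * H^(3/2) = 1.87 * 2.4 * 0.33^1.5 = 1.87 * 2.4 * 0.189571

0.8508 m^3/s


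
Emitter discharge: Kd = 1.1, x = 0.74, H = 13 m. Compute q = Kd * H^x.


q = Kd * H^x = 1.1 * 13^0.74 = 1.1 * 6.672953

7.3402 L/h


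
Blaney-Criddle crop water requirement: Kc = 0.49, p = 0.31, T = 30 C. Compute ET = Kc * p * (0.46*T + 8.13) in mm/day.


ET = Kc * p * (0.46*T + 8.13)
ET = 0.49 * 0.31 * (0.46*30 + 8.13)
ET = 0.49 * 0.31 * 21.9300

3.3312 mm/day


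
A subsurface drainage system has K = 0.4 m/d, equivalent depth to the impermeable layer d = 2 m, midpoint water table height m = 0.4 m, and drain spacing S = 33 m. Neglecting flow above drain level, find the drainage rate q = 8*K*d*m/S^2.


q = 8*K*d*m/S^2
q = 8*0.4*2*0.4/33^2
q = 2.5600 / 1089

0.0024 m/d


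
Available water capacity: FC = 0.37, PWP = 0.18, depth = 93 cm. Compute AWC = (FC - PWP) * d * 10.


AWC = (FC - PWP) * d * 10
AWC = (0.37 - 0.18) * 93 * 10
AWC = 0.1900 * 93 * 10

176.7000 mm


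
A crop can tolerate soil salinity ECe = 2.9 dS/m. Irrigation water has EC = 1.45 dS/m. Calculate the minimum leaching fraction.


LR = ECiw / (5*ECe - ECiw)
LR = 1.45 / (5*2.9 - 1.45)
LR = 1.45 / 13.0500

0.1111


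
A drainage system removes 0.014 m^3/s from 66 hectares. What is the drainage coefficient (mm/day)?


DC = Q * 86400 / (A * 10000) * 1000
DC = 0.014 * 86400 / (66 * 10000) * 1000
DC = 1209600.0000 / 660000

1.8327 mm/day


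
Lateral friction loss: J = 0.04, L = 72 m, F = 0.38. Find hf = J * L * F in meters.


hf = J * L * F = 0.04 * 72 * 0.38 = 1.0944 m

1.0944 m


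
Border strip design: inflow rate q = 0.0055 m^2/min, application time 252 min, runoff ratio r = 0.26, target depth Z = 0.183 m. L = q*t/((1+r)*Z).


L = q*t/((1+r)*Z)
L = 0.0055*252/((1+0.26)*0.183)
L = 1.386/0.23058

6.0109 m


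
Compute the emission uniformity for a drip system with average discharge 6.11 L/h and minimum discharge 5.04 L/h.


EU = (q_min/q_avg)*100 = (5.04/6.11)*100 = 82.4877%

82.4877 %


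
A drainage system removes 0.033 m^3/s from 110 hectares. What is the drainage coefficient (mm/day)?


DC = Q * 86400 / (A * 10000) * 1000
DC = 0.033 * 86400 / (110 * 10000) * 1000
DC = 2851200.0000 / 1100000

2.5920 mm/day


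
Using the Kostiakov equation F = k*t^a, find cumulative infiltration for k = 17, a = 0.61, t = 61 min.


F = k * t^a = 17 * 61^0.61
F = 17 * 12.275839

208.6893 mm


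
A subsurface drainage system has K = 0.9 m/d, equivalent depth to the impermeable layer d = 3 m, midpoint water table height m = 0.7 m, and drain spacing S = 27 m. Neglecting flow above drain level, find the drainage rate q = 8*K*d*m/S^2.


q = 8*K*d*m/S^2
q = 8*0.9*3*0.7/27^2
q = 15.1200 / 729

0.0207 m/d


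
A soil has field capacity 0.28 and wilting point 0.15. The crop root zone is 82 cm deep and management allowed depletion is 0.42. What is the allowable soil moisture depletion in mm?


SMD = (FC - PWP) * d * MAD * 10
SMD = (0.28 - 0.15) * 82 * 0.42 * 10
SMD = 0.1300 * 82 * 0.42 * 10

44.7720 mm


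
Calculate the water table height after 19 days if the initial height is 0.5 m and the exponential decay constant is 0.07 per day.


m = m0 * exp(-k*t)
m = 0.5 * exp(-0.07 * 19)
m = 0.5 * exp(-1.3300)

0.1322 m


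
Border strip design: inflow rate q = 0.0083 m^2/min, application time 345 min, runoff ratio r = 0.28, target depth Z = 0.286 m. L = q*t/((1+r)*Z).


L = q*t/((1+r)*Z)
L = 0.0083*345/((1+0.28)*0.286)
L = 2.8635/0.36608

7.8221 m


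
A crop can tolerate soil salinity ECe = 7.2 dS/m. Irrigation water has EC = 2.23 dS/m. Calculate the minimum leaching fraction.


LR = ECiw / (5*ECe - ECiw)
LR = 2.23 / (5*7.2 - 2.23)
LR = 2.23 / 33.7700

0.0660


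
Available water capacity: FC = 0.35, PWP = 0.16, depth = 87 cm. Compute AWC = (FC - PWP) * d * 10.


AWC = (FC - PWP) * d * 10
AWC = (0.35 - 0.16) * 87 * 10
AWC = 0.1900 * 87 * 10

165.3000 mm


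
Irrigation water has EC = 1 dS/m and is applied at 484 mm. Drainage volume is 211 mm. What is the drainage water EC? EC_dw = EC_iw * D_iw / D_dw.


EC_dw = EC_iw * D_iw / D_dw
EC_dw = 1 * 484 / 211
EC_dw = 484 / 211

2.2938 dS/m


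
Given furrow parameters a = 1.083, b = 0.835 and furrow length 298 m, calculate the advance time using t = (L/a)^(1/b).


t = (L/a)^(1/b)
t = (298/1.083)^(1/0.835)
t = 275.161588^(1/0.835)

834.9530 min


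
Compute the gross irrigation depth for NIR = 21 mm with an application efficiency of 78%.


Ea = 78% = 0.78
GID = NIR / Ea = 21 / 0.78 = 26.9231 mm

26.9231 mm


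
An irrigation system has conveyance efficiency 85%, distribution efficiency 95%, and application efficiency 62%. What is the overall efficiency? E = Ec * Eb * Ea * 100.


Ec = 0.85, Eb = 0.95, Ea = 0.62
E = 0.85 * 0.95 * 0.62 * 100 = 50.0650%

50.0650 %


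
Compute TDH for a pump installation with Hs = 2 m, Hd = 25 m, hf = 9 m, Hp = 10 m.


TDH = Hs + Hd + hf + Hp = 2 + 25 + 9 + 10 = 46

46 m


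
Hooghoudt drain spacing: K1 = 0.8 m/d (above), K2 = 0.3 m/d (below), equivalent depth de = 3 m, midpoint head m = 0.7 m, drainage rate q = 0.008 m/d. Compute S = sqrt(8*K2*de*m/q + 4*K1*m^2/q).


S^2 = 8*K2*de*m/q + 4*K1*m^2/q
S^2 = 8*0.3*3*0.7/0.008 + 4*0.8*0.7^2/0.008
S = sqrt(826.0000)

28.7402 m


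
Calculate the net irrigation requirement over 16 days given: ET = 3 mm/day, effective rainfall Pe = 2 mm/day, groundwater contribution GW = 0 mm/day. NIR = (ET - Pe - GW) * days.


Daily deficit = ET - Pe - GW = 3 - 2 - 0 = 1 mm/day
NIR = 1 * 16 = 16 mm

16.0000 mm


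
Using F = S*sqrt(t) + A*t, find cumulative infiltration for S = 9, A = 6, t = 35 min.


F = S*sqrt(t) + A*t
F = 9*sqrt(35) + 6*35
F = 9*5.916080 + 210

263.2447 mm


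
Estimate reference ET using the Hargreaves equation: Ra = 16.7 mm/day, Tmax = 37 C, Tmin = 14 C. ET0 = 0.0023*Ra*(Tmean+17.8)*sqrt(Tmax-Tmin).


Tmean = (Tmax + Tmin)/2 = (37 + 14)/2 = 25.5
ET0 = 0.0023 * 16.7 * (25.5 + 17.8) * sqrt(37 - 14)
ET0 = 0.0023 * 16.7 * 43.3 * 4.795832

7.9762 mm/day


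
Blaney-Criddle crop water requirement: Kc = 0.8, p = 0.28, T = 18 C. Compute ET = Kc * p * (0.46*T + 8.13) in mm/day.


ET = Kc * p * (0.46*T + 8.13)
ET = 0.8 * 0.28 * (0.46*18 + 8.13)
ET = 0.8 * 0.28 * 16.4100

3.6758 mm/day


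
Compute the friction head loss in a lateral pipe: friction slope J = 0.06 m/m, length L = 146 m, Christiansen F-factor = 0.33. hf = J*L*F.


hf = J * L * F = 0.06 * 146 * 0.33 = 2.8908 m

2.8908 m


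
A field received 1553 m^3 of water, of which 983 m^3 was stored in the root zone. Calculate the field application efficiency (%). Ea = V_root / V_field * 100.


Ea = V_root / V_field * 100 = 983 / 1553 * 100 = 63.2968%

63.2968 %


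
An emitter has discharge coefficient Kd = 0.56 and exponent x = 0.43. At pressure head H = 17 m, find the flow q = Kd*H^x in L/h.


q = Kd * H^x = 0.56 * 17^0.43 = 0.56 * 3.381373

1.8936 L/h


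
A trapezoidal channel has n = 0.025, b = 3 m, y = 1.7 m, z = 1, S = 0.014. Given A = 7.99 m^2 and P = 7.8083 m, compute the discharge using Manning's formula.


R = A/P = 7.99/7.8083 = 1.023270
Q = (1/0.025) * 7.99 * 1.023270^(2/3) * 0.014^0.5

38.4000 m^3/s


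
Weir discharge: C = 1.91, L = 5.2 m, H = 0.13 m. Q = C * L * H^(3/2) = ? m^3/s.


Q = C * L * H^(3/2) = 1.91 * 5.2 * 0.13^1.5 = 1.91 * 5.2 * 0.046872

0.4655 m^3/s


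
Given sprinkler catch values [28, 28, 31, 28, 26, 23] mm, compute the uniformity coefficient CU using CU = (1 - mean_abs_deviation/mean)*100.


mean = 27.333333 mm
MAD = 1.888889 mm
CU = (1 - 1.888889/27.333333)*100

93.0894 %


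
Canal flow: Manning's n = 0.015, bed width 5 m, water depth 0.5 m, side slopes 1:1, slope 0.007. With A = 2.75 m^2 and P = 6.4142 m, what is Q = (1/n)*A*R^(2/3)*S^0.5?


R = A/P = 2.75/6.4142 = 0.428736
Q = (1/0.015) * 2.75 * 0.428736^(2/3) * 0.007^0.5

8.7214 m^3/s


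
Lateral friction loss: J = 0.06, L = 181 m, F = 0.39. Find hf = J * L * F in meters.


hf = J * L * F = 0.06 * 181 * 0.39 = 4.2354 m

4.2354 m


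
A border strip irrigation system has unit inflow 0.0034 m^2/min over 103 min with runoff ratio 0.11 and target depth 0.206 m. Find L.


L = q*t/((1+r)*Z)
L = 0.0034*103/((1+0.11)*0.206)
L = 0.3502/0.22866

1.5315 m


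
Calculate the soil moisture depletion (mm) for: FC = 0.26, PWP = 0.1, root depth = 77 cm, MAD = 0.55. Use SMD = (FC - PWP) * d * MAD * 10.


SMD = (FC - PWP) * d * MAD * 10
SMD = (0.26 - 0.1) * 77 * 0.55 * 10
SMD = 0.1600 * 77 * 0.55 * 10

67.7600 mm


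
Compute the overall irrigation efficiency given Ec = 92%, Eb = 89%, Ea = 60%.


Ec = 0.92, Eb = 0.89, Ea = 0.6
E = 0.92 * 0.89 * 0.6 * 100 = 49.1280%

49.1280 %


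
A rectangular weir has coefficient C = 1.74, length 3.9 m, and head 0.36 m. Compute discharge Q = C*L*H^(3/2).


Q = C * L * H^(3/2) = 1.74 * 3.9 * 0.36^1.5 = 1.74 * 3.9 * 0.216000

1.4658 m^3/s


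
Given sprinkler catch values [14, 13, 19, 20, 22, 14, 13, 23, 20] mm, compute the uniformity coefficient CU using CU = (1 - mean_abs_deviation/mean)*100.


mean = 17.555556 mm
MAD = 3.604938 mm
CU = (1 - 3.604938/17.555556)*100

79.4655 %


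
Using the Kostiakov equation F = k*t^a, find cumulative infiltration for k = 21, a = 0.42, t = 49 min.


F = k * t^a = 21 * 49^0.42
F = 21 * 5.127225

107.6717 mm


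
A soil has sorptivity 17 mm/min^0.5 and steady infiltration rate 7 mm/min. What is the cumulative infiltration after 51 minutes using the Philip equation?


F = S*sqrt(t) + A*t
F = 17*sqrt(51) + 7*51
F = 17*7.141428 + 357

478.4043 mm


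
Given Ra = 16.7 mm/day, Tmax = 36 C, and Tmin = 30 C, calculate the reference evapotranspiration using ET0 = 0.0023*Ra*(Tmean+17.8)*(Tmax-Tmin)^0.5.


Tmean = (Tmax + Tmin)/2 = (36 + 30)/2 = 33.0
ET0 = 0.0023 * 16.7 * (33.0 + 17.8) * sqrt(36 - 30)
ET0 = 0.0023 * 16.7 * 50.8 * 2.449490

4.7795 mm/day


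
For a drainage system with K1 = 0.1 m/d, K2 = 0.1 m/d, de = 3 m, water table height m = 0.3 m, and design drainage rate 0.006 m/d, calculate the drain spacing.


S^2 = 8*K2*de*m/q + 4*K1*m^2/q
S^2 = 8*0.1*3*0.3/0.006 + 4*0.1*0.3^2/0.006
S = sqrt(126.0000)

11.2250 m


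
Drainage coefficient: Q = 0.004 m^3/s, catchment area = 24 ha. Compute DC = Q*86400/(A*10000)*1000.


DC = Q * 86400 / (A * 10000) * 1000
DC = 0.004 * 86400 / (24 * 10000) * 1000
DC = 345600.0000 / 240000

1.4400 mm/day


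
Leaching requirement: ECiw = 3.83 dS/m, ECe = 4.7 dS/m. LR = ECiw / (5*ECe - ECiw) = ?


LR = ECiw / (5*ECe - ECiw)
LR = 3.83 / (5*4.7 - 3.83)
LR = 3.83 / 19.6700

0.1947


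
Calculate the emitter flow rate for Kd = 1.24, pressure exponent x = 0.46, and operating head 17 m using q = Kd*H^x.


q = Kd * H^x = 1.24 * 17^0.46 = 1.24 * 3.681345

4.5649 L/h


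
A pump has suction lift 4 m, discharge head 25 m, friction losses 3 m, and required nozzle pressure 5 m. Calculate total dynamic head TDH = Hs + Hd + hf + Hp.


TDH = Hs + Hd + hf + Hp = 4 + 25 + 3 + 5 = 37

37 m


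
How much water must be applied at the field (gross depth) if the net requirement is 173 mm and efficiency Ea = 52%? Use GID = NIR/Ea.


Ea = 52% = 0.52
GID = NIR / Ea = 173 / 0.52 = 332.6923 mm

332.6923 mm


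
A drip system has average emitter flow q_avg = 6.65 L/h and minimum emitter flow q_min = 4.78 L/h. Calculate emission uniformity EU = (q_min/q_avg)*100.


EU = (q_min/q_avg)*100 = (4.78/6.65)*100 = 71.8797%

71.8797 %


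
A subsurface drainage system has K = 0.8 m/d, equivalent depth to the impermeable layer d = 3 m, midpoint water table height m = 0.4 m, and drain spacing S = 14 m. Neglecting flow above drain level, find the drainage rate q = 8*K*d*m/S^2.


q = 8*K*d*m/S^2
q = 8*0.8*3*0.4/14^2
q = 7.6800 / 196

0.0392 m/d


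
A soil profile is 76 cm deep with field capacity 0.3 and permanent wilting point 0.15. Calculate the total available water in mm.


AWC = (FC - PWP) * d * 10
AWC = (0.3 - 0.15) * 76 * 10
AWC = 0.1500 * 76 * 10

114.0000 mm


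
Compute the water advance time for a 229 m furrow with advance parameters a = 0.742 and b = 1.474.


t = (L/a)^(1/b)
t = (229/0.742)^(1/1.474)
t = 308.625337^(1/1.474)

48.8534 min


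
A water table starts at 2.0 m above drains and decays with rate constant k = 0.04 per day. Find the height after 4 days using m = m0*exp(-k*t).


m = m0 * exp(-k*t)
m = 2.0 * exp(-0.04 * 4)
m = 2.0 * exp(-0.1600)

1.7043 m


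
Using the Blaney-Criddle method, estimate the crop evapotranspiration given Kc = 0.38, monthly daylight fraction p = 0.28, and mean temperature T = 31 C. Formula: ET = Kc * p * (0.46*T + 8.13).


ET = Kc * p * (0.46*T + 8.13)
ET = 0.38 * 0.28 * (0.46*31 + 8.13)
ET = 0.38 * 0.28 * 22.3900

2.3823 mm/day


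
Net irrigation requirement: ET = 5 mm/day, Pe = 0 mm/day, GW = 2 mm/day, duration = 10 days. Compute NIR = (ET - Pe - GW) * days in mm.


Daily deficit = ET - Pe - GW = 5 - 0 - 2 = 3 mm/day
NIR = 3 * 10 = 30 mm

30.0000 mm


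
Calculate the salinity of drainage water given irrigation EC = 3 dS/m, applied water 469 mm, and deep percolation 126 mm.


EC_dw = EC_iw * D_iw / D_dw
EC_dw = 3 * 469 / 126
EC_dw = 1407 / 126

11.1667 dS/m


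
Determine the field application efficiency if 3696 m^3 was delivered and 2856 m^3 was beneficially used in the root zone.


Ea = V_root / V_field * 100 = 2856 / 3696 * 100 = 77.2727%

77.2727 %


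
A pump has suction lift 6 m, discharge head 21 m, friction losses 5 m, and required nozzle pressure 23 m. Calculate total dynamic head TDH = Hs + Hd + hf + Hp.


TDH = Hs + Hd + hf + Hp = 6 + 21 + 5 + 23 = 55

55 m


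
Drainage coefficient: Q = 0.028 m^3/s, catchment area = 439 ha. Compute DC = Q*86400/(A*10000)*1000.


DC = Q * 86400 / (A * 10000) * 1000
DC = 0.028 * 86400 / (439 * 10000) * 1000
DC = 2419200.0000 / 4390000

0.5511 mm/day


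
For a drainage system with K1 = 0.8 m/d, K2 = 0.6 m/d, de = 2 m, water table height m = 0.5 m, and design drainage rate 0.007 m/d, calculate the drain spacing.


S^2 = 8*K2*de*m/q + 4*K1*m^2/q
S^2 = 8*0.6*2*0.5/0.007 + 4*0.8*0.5^2/0.007
S = sqrt(800.0000)

28.2843 m


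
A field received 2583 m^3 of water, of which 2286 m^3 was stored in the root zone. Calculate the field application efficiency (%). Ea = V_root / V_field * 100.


Ea = V_root / V_field * 100 = 2286 / 2583 * 100 = 88.5017%

88.5017 %


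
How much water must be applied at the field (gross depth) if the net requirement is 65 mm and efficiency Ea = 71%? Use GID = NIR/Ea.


Ea = 71% = 0.71
GID = NIR / Ea = 65 / 0.71 = 91.5493 mm

91.5493 mm


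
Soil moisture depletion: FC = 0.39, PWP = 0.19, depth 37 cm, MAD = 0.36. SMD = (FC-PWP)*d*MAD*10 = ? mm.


SMD = (FC - PWP) * d * MAD * 10
SMD = (0.39 - 0.19) * 37 * 0.36 * 10
SMD = 0.2000 * 37 * 0.36 * 10

26.6400 mm


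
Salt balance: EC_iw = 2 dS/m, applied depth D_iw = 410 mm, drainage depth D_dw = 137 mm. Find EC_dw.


EC_dw = EC_iw * D_iw / D_dw
EC_dw = 2 * 410 / 137
EC_dw = 820 / 137

5.9854 dS/m


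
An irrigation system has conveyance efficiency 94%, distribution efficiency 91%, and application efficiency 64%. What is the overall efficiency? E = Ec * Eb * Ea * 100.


Ec = 0.94, Eb = 0.91, Ea = 0.64
E = 0.94 * 0.91 * 0.64 * 100 = 54.7456%

54.7456 %


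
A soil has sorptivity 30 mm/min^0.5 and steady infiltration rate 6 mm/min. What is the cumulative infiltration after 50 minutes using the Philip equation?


F = S*sqrt(t) + A*t
F = 30*sqrt(50) + 6*50
F = 30*7.071068 + 300

512.1320 mm


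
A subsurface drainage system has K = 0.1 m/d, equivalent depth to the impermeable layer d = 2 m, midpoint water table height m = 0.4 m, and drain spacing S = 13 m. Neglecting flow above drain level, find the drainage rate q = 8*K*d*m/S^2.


q = 8*K*d*m/S^2
q = 8*0.1*2*0.4/13^2
q = 0.6400 / 169

0.0038 m/d


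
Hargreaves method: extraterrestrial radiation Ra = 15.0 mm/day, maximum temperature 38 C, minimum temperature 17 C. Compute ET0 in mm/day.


Tmean = (Tmax + Tmin)/2 = (38 + 17)/2 = 27.5
ET0 = 0.0023 * 15.0 * (27.5 + 17.8) * sqrt(38 - 17)
ET0 = 0.0023 * 15.0 * 45.3 * 4.582576

7.1619 mm/day


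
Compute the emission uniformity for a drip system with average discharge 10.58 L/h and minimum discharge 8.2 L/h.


EU = (q_min/q_avg)*100 = (8.2/10.58)*100 = 77.5047%

77.5047 %


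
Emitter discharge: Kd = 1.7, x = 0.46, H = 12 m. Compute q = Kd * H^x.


q = Kd * H^x = 1.7 * 12^0.46 = 1.7 * 3.136342

5.3318 L/h


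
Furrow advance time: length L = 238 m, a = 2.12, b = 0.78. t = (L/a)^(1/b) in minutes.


t = (L/a)^(1/b)
t = (238/2.12)^(1/0.78)
t = 112.264151^(1/0.78)

425.1226 min


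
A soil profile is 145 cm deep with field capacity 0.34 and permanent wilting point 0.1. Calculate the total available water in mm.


AWC = (FC - PWP) * d * 10
AWC = (0.34 - 0.1) * 145 * 10
AWC = 0.2400 * 145 * 10

348.0000 mm


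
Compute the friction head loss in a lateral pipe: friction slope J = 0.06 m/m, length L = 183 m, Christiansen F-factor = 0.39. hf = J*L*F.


hf = J * L * F = 0.06 * 183 * 0.39 = 4.2822 m

4.2822 m


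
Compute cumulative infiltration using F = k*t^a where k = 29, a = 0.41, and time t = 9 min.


F = k * t^a = 29 * 9^0.41
F = 29 * 2.461724

71.3900 mm


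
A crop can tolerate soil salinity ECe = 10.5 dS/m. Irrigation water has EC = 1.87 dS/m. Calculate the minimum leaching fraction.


LR = ECiw / (5*ECe - ECiw)
LR = 1.87 / (5*10.5 - 1.87)
LR = 1.87 / 50.6300

0.0369


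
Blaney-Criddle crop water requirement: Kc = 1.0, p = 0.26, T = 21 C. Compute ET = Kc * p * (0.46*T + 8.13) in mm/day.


ET = Kc * p * (0.46*T + 8.13)
ET = 1.0 * 0.26 * (0.46*21 + 8.13)
ET = 1.0 * 0.26 * 17.7900

4.6254 mm/day


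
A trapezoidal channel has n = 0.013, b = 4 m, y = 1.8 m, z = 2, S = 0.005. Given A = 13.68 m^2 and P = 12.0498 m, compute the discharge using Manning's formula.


R = A/P = 13.68/12.0498 = 1.135289
Q = (1/0.013) * 13.68 * 1.135289^(2/3) * 0.005^0.5

80.9777 m^3/s


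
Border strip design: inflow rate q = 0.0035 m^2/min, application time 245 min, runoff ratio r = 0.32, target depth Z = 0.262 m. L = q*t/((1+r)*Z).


L = q*t/((1+r)*Z)
L = 0.0035*245/((1+0.32)*0.262)
L = 0.8575/0.34584

2.4795 m


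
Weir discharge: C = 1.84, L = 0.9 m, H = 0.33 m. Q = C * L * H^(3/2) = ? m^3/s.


Q = C * L * H^(3/2) = 1.84 * 0.9 * 0.33^1.5 = 1.84 * 0.9 * 0.189571

0.3139 m^3/s


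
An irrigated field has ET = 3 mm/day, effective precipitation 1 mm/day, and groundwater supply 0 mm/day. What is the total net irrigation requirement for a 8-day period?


Daily deficit = ET - Pe - GW = 3 - 1 - 0 = 2 mm/day
NIR = 2 * 8 = 16 mm

16.0000 mm


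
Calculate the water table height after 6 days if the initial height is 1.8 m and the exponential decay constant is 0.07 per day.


m = m0 * exp(-k*t)
m = 1.8 * exp(-0.07 * 6)
m = 1.8 * exp(-0.4200)

1.1827 m


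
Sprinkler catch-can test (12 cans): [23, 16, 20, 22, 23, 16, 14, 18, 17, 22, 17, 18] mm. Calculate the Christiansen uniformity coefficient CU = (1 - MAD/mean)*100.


mean = 18.833333 mm
MAD = 2.638889 mm
CU = (1 - 2.638889/18.833333)*100

85.9882 %


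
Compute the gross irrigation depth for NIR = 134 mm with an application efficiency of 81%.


Ea = 81% = 0.81
GID = NIR / Ea = 134 / 0.81 = 165.4321 mm

165.4321 mm


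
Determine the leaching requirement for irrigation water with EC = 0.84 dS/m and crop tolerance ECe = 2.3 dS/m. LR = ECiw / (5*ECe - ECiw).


LR = ECiw / (5*ECe - ECiw)
LR = 0.84 / (5*2.3 - 0.84)
LR = 0.84 / 10.6600

0.0788


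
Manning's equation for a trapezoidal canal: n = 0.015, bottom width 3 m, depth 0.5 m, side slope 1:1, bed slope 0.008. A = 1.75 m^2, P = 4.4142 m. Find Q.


R = A/P = 1.75/4.4142 = 0.396448
Q = (1/0.015) * 1.75 * 0.396448^(2/3) * 0.008^0.5

5.6314 m^3/s


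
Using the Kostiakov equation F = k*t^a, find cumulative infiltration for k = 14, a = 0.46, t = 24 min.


F = k * t^a = 14 * 24^0.46
F = 14 * 4.314169

60.3984 mm


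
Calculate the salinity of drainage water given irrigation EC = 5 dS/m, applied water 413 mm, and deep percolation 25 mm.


EC_dw = EC_iw * D_iw / D_dw
EC_dw = 5 * 413 / 25
EC_dw = 2065 / 25

82.6000 dS/m


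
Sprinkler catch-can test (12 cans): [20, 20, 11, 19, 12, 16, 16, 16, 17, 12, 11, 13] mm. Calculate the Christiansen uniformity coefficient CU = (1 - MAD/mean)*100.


mean = 15.250000 mm
MAD = 2.875000 mm
CU = (1 - 2.875000/15.250000)*100

81.1475 %


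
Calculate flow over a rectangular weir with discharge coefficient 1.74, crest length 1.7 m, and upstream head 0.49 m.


Q = C * L * H^(3/2) = 1.74 * 1.7 * 0.49^1.5 = 1.74 * 1.7 * 0.343000

1.0146 m^3/s


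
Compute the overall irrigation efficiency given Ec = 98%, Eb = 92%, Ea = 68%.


Ec = 0.98, Eb = 0.92, Ea = 0.68
E = 0.98 * 0.92 * 0.68 * 100 = 61.3088%

61.3088 %


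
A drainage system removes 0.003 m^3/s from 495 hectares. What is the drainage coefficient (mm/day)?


DC = Q * 86400 / (A * 10000) * 1000
DC = 0.003 * 86400 / (495 * 10000) * 1000
DC = 259200.0000 / 4950000

0.0524 mm/day


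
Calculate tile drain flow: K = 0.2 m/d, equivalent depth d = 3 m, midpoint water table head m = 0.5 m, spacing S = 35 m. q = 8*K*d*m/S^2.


q = 8*K*d*m/S^2
q = 8*0.2*3*0.5/35^2
q = 2.4000 / 1225

0.0020 m/d


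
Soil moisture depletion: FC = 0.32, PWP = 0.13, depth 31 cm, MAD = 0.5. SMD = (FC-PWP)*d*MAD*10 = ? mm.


SMD = (FC - PWP) * d * MAD * 10
SMD = (0.32 - 0.13) * 31 * 0.5 * 10
SMD = 0.1900 * 31 * 0.5 * 10

29.4500 mm


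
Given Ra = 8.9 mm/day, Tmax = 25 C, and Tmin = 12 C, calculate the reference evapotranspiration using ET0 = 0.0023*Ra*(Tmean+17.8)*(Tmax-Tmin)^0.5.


Tmean = (Tmax + Tmin)/2 = (25 + 12)/2 = 18.5
ET0 = 0.0023 * 8.9 * (18.5 + 17.8) * sqrt(25 - 12)
ET0 = 0.0023 * 8.9 * 36.3 * 3.605551

2.6791 mm/day


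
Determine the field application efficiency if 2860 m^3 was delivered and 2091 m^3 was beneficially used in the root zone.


Ea = V_root / V_field * 100 = 2091 / 2860 * 100 = 73.1119%

73.1119 %


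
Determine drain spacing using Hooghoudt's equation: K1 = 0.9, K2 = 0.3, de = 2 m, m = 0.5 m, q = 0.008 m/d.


S^2 = 8*K2*de*m/q + 4*K1*m^2/q
S^2 = 8*0.3*2*0.5/0.008 + 4*0.9*0.5^2/0.008
S = sqrt(412.5000)

20.3101 m


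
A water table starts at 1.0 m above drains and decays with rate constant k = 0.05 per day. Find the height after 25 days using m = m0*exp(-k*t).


m = m0 * exp(-k*t)
m = 1.0 * exp(-0.05 * 25)
m = 1.0 * exp(-1.2500)

0.2865 m


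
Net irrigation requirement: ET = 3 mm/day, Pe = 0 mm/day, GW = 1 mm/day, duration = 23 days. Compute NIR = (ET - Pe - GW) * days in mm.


Daily deficit = ET - Pe - GW = 3 - 0 - 1 = 2 mm/day
NIR = 2 * 23 = 46 mm

46.0000 mm


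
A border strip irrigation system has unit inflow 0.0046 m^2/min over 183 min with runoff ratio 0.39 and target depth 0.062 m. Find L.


L = q*t/((1+r)*Z)
L = 0.0046*183/((1+0.39)*0.062)
L = 0.8418/0.08618

9.7679 m


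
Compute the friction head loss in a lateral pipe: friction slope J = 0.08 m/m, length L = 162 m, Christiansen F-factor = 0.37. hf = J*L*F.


hf = J * L * F = 0.08 * 162 * 0.37 = 4.7952 m

4.7952 m


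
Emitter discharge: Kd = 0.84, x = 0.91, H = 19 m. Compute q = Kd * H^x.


q = Kd * H^x = 0.84 * 19^0.91 = 0.84 * 14.576920

12.2446 L/h


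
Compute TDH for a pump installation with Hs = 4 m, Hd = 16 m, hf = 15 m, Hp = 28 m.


TDH = Hs + Hd + hf + Hp = 4 + 16 + 15 + 28 = 63

63 m


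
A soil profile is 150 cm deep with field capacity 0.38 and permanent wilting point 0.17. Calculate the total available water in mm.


AWC = (FC - PWP) * d * 10
AWC = (0.38 - 0.17) * 150 * 10
AWC = 0.2100 * 150 * 10

315.0000 mm


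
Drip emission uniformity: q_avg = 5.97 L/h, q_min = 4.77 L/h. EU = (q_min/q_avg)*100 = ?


EU = (q_min/q_avg)*100 = (4.77/5.97)*100 = 79.8995%

79.8995 %


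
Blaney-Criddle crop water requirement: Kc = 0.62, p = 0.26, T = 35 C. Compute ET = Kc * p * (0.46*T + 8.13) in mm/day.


ET = Kc * p * (0.46*T + 8.13)
ET = 0.62 * 0.26 * (0.46*35 + 8.13)
ET = 0.62 * 0.26 * 24.2300

3.9059 mm/day
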